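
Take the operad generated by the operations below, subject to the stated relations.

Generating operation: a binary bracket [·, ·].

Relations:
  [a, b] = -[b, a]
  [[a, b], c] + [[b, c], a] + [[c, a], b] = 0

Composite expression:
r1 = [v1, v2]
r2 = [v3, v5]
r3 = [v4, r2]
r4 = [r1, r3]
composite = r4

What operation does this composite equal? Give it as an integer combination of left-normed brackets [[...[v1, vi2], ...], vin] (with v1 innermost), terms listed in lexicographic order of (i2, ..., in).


Skip Jacobi rewriting: expand, keep v1-initial words, read off terms.
Composite bracket: [[v1, v2], [v4, [v3, v5]]]
Applying ab - ba throughout gives 16 signed words (2^4 = 16).
Only words starting with v1 matter:
  word v1v2v3v5v4 has sign -1, contributing -[[[[v1, v2], v3], v5], v4]
  word v1v2v4v3v5 has sign +1, contributing +[[[[v1, v2], v4], v3], v5]
  word v1v2v4v5v3 has sign -1, contributing -[[[[v1, v2], v4], v5], v3]
  word v1v2v5v3v4 has sign +1, contributing +[[[[v1, v2], v5], v3], v4]

-[[[[v1, v2], v3], v5], v4] + [[[[v1, v2], v4], v3], v5] - [[[[v1, v2], v4], v5], v3] + [[[[v1, v2], v5], v3], v4]


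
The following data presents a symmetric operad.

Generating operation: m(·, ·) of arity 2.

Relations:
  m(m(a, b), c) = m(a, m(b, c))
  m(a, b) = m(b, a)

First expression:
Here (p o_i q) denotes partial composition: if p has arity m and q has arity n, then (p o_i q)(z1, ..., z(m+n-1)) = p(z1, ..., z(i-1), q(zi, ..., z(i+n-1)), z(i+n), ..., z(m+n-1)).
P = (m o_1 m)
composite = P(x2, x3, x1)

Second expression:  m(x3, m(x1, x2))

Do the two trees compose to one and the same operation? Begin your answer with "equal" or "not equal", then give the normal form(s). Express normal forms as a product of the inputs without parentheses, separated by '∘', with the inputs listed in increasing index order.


equal: each reduces to x1 ∘ x2 ∘ x3

The first composite normalizes to x1 ∘ x2 ∘ x3
The second composite normalizes to x1 ∘ x2 ∘ x3
Both agree, so they are equal.


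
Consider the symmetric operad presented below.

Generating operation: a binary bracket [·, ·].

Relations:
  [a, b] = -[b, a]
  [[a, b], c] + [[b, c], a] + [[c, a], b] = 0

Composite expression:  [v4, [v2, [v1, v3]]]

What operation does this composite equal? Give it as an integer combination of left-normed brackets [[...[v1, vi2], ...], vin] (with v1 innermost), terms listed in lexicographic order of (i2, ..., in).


In the tensor algebra, words opening v1 carry the v1-anchored form.
Composite bracket: [v4, [v2, [v1, v3]]]
Expanding via [a, b] = ab - ba: 8 signed words (2^3 = 8).
The v1-initial words carry the normal form:
  word v1v3v2v4 has sign +1, contributing +[[[v1, v3], v2], v4]

[[[v1, v3], v2], v4]


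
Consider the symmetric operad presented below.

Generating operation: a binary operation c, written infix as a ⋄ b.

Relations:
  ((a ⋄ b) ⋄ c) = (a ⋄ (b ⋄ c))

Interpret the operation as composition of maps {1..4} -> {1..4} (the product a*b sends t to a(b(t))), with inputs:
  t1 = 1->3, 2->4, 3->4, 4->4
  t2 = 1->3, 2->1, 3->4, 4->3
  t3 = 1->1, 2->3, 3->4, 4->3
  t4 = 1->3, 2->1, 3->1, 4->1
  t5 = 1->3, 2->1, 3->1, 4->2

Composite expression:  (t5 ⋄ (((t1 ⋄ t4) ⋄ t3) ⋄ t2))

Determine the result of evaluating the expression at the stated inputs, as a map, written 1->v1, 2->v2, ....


1->1, 2->2, 3->1, 4->1

(t1 ⋄ t4) = 1->4, 2->3, 3->3, 4->3
((t1 ⋄ t4) ⋄ t3) = 1->4, 2->3, 3->3, 4->3
(((t1 ⋄ t4) ⋄ t3) ⋄ t2) = 1->3, 2->4, 3->3, 4->3
(t5 ⋄ (((t1 ⋄ t4) ⋄ t3) ⋄ t2)) = 1->1, 2->2, 3->1, 4->1


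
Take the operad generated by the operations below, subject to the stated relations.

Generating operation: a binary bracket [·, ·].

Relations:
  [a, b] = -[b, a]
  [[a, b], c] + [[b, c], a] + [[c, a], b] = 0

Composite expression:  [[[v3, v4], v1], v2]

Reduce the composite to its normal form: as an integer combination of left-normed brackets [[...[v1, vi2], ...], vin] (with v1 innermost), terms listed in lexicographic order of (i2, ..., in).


-[[[v1, v3], v4], v2] + [[[v1, v4], v3], v2]

Expand each bracket as ab - ba; the v1-initial words give the coefficients.
Composite bracket: [[[v3, v4], v1], v2]
Full expansion: 8 signed words from ab - ba (2^3 = 8).
Words beginning with v1 determine it all:
  v1v3v4v2 (sign -1) contributes -[[[v1, v3], v4], v2]
  v1v4v3v2 (sign +1) contributes +[[[v1, v4], v3], v2]


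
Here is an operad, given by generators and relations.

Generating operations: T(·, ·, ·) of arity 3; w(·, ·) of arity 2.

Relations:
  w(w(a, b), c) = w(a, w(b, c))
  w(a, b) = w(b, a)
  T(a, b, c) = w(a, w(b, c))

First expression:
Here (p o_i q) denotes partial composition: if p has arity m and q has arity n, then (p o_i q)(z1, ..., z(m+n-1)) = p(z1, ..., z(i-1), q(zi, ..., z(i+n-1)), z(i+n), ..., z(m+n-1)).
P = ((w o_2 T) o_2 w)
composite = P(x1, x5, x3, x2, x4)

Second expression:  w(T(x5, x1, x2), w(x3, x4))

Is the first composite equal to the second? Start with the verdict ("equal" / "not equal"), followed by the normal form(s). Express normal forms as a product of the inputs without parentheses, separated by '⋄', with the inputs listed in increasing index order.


equal — both sides give x1 ⋄ x2 ⋄ x3 ⋄ x4 ⋄ x5

The first composite normalizes to x1 ⋄ x2 ⋄ x3 ⋄ x4 ⋄ x5
The second composite normalizes to x1 ⋄ x2 ⋄ x3 ⋄ x4 ⋄ x5
The forms coincide; equal.


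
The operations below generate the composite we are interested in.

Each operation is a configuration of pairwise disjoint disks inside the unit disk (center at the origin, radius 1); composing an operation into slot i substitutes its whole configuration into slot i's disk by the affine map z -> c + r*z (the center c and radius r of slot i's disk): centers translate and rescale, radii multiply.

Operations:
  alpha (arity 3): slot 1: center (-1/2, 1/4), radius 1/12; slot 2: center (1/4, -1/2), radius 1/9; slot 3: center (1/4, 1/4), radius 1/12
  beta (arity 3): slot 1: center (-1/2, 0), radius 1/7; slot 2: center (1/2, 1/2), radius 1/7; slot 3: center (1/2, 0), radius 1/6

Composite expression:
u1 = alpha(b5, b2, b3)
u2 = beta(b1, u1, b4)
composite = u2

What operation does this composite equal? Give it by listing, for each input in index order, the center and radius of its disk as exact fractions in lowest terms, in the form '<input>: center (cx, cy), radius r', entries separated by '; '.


b1: center (-1/2, 0), radius 1/7; b2: center (15/28, 3/7), radius 1/63; b3: center (15/28, 15/28), radius 1/84; b4: center (1/2, 0), radius 1/6; b5: center (3/7, 15/28), radius 1/84

Below beta, radii multiply path by path; the b-disk centers shift.
input b1: applying the 1 nested substitution gives center (-1/2, 0), radius 1/7
input b5: applying the 2 nested substitutions gives center (3/7, 15/28), radius 1/84
input b2: applying the 2 nested substitutions gives center (15/28, 3/7), radius 1/63
input b3: applying the 2 nested substitutions gives center (15/28, 15/28), radius 1/84
input b4: applying the 1 nested substitution gives center (1/2, 0), radius 1/6


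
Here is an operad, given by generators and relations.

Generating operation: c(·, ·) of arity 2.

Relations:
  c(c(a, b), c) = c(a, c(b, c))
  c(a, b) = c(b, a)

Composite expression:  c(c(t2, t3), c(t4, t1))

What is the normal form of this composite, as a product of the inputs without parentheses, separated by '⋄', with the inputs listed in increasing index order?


t1 ⋄ t2 ⋄ t3 ⋄ t4


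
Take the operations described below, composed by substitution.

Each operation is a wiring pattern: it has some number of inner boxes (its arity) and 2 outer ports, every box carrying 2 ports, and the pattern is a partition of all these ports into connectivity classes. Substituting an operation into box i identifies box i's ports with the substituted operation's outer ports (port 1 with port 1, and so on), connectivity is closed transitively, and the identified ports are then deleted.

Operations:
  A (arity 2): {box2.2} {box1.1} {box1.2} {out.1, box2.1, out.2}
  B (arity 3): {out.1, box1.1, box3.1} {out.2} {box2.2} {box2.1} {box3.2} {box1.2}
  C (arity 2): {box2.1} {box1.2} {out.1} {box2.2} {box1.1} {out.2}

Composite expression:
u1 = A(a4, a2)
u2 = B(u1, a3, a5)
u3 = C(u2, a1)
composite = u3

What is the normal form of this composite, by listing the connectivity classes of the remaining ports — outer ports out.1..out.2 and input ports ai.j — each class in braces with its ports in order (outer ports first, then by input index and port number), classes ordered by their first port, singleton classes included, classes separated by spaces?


{out.1} {out.2} {a1.1} {a1.2} {a2.1, a5.1} {a2.2} {a3.1} {a3.2} {a4.1} {a4.2} {a5.2}


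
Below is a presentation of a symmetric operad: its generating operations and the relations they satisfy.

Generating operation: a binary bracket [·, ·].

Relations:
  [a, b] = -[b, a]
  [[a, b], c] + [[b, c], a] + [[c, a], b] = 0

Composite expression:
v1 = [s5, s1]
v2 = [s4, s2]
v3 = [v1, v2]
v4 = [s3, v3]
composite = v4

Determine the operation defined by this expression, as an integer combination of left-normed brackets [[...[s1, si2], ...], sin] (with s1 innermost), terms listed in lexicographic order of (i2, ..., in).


-[[[[s1, s5], s2], s4], s3] + [[[[s1, s5], s4], s2], s3]

Skip Jacobi rewriting: expand, keep s1-initial words, read off terms.
Composite bracket: [s3, [[s5, s1], [s4, s2]]]
Applying ab - ba throughout gives 16 signed words (2^4 = 16).
Words beginning with s1 determine it all:
  s1s5s2s4s3 appears with sign -1, giving the term -[[[[s1, s5], s2], s4], s3]
  s1s5s4s2s3 appears with sign +1, giving the term +[[[[s1, s5], s4], s2], s3]


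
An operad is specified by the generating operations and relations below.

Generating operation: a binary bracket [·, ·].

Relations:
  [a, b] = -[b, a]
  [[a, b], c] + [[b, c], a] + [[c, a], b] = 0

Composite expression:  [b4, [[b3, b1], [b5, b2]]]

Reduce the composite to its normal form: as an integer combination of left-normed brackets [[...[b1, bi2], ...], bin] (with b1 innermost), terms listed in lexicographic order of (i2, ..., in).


-[[[[b1, b3], b2], b5], b4] + [[[[b1, b3], b5], b2], b4]

Antisymmetry and Jacobi reduce to b1-anchored left-normed brackets.
Composite bracket: [b4, [[b3, b1], [b5, b2]]]
Under [a, b] = ab - ba we get 16 signed associative words (2^4 = 16).
Only words starting with b1 matter:
  b1b3b2b5b4 appears with sign -1, giving the term -[[[[b1, b3], b2], b5], b4]
  b1b3b5b2b4 appears with sign +1, giving the term +[[[[b1, b3], b5], b2], b4]


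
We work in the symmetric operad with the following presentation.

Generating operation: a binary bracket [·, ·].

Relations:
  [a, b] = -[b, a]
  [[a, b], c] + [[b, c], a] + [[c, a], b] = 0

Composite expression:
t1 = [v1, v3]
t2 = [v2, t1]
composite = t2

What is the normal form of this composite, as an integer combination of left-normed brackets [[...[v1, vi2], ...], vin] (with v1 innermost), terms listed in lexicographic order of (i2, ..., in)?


-[[v1, v3], v2]


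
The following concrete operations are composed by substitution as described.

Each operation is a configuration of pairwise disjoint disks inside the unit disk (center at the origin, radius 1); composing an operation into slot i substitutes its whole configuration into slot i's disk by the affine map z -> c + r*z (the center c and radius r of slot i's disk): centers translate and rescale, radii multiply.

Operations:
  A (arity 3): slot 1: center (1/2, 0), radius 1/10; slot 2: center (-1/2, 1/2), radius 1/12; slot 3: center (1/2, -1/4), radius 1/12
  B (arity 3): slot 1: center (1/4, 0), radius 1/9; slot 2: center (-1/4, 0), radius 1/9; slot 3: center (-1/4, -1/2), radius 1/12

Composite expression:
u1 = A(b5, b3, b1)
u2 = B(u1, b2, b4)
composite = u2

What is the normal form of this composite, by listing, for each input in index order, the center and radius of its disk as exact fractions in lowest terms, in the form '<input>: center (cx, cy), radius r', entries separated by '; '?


b1: center (11/36, -1/36), radius 1/108; b2: center (-1/4, 0), radius 1/9; b3: center (7/36, 1/18), radius 1/108; b4: center (-1/4, -1/2), radius 1/12; b5: center (11/36, 0), radius 1/90

Nesting under B composes maps z -> c + r*z down each b-path.
tracing b5 down its 2-map path: center (11/36, 0), radius 1/90
tracing b3 down its 2-map path: center (7/36, 1/18), radius 1/108
tracing b1 down its 2-map path: center (11/36, -1/36), radius 1/108
tracing b2 down its 1-map path: center (-1/4, 0), radius 1/9
tracing b4 down its 1-map path: center (-1/4, -1/2), radius 1/12


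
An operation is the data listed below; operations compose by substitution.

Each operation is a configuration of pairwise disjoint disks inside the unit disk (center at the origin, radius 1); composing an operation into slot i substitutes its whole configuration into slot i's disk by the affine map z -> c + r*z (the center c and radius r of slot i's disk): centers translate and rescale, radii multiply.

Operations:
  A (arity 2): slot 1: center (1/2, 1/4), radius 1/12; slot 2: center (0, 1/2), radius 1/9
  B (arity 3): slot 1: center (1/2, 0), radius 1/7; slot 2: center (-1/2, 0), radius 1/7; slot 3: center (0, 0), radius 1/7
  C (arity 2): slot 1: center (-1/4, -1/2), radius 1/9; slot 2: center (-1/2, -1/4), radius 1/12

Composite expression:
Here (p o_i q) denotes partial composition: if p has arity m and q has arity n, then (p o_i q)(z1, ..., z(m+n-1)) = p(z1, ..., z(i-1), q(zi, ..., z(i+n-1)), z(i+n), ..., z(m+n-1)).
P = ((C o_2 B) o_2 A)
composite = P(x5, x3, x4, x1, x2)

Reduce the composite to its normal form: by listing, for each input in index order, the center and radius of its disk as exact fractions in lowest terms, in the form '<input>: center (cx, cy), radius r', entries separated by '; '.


x1: center (-13/24, -1/4), radius 1/84; x2: center (-1/2, -1/4), radius 1/84; x3: center (-19/42, -83/336), radius 1/1008; x4: center (-11/24, -41/168), radius 1/756; x5: center (-1/4, -1/2), radius 1/9


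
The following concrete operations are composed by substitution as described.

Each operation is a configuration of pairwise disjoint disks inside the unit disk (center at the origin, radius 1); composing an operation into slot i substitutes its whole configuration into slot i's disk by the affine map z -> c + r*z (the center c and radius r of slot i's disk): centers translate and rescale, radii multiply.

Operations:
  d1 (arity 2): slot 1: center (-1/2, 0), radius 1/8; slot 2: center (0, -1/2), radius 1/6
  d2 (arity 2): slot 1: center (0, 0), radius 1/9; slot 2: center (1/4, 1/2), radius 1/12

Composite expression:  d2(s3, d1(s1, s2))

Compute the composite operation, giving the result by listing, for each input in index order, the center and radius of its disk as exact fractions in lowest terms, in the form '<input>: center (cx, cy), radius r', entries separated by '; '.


s1: center (5/24, 1/2), radius 1/96; s2: center (1/4, 11/24), radius 1/72; s3: center (0, 0), radius 1/9

Each s-disk chains the slot maps above it in d2; radii multiply.
s3: after 1 affine step, its disk has center (0, 0), radius 1/9
s1: after 2 affine steps, its disk has center (5/24, 1/2), radius 1/96
s2: after 2 affine steps, its disk has center (1/4, 11/24), radius 1/72


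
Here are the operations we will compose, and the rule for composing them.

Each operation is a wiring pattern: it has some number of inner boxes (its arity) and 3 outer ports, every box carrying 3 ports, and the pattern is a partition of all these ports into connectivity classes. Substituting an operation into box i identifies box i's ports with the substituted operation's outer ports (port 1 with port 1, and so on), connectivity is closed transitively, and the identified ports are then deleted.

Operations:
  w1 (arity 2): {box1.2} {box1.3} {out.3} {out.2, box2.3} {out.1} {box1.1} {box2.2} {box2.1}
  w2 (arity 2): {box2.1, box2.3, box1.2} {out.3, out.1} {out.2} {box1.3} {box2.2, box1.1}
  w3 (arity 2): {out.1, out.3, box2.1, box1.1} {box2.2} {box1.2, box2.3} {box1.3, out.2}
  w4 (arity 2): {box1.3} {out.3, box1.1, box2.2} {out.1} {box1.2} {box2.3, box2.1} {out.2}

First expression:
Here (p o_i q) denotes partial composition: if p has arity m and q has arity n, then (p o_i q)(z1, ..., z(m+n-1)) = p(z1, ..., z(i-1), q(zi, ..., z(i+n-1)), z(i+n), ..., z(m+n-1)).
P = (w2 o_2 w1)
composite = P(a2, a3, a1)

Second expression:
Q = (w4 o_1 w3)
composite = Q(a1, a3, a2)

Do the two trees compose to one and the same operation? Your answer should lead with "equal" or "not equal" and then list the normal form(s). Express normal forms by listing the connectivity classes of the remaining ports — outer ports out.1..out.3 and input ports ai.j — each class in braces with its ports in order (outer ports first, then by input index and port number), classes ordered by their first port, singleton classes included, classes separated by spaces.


not equal — first {out.1, out.3} {out.2} {a1.1} {a1.2} {a1.3, a2.1} {a2.2} {a2.3} {a3.1} {a3.2} {a3.3}, second {out.1} {out.2} {out.3, a1.1, a2.2, a3.1} {a1.2, a3.3} {a1.3} {a2.1, a2.3} {a3.2}

The first expression, normalized: {out.1, out.3} {out.2} {a1.1} {a1.2} {a1.3, a2.1} {a2.2} {a2.3} {a3.1} {a3.2} {a3.3}
The second expression, normalized: {out.1} {out.2} {out.3, a1.1, a2.2, a3.1} {a1.2, a3.3} {a1.3} {a2.1, a2.3} {a3.2}
The forms do not match — not equal.


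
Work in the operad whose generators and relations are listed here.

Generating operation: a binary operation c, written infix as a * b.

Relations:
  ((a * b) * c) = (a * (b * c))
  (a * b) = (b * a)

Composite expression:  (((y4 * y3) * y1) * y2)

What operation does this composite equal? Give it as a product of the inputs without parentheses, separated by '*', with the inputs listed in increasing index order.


y1 * y2 * y3 * y4

With c associative and commutative, the y-input set is all that matters.
(y4 * y3) spells out as y4 * y3
((y4 * y3) * y1) spells out as y4 * y3 * y1
(((y4 * y3) * y1) * y2) spells out as y4 * y3 * y1 * y2
reordering the factors by index: y1 * y2 * y3 * y4


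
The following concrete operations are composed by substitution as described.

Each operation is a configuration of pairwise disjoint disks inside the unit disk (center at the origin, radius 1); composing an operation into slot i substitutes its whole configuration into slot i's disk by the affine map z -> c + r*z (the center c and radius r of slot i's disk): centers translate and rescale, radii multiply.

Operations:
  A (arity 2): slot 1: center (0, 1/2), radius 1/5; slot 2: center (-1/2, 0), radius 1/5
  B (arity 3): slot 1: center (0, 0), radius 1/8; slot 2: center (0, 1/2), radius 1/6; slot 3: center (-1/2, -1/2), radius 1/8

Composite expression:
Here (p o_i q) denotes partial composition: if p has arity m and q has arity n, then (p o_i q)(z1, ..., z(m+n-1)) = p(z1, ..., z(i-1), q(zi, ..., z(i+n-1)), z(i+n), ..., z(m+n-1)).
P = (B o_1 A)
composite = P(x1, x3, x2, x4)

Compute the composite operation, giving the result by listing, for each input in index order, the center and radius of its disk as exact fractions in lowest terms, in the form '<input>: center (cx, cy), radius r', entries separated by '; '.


Below B, radii multiply path by path; the x-disk centers shift.
x1 passes through 2 substitutions, ending at center (0, 1/16), radius 1/40
x3 passes through 2 substitutions, ending at center (-1/16, 0), radius 1/40
x2 passes through 1 substitution, ending at center (0, 1/2), radius 1/6
x4 passes through 1 substitution, ending at center (-1/2, -1/2), radius 1/8

x1: center (0, 1/16), radius 1/40; x2: center (0, 1/2), radius 1/6; x3: center (-1/16, 0), radius 1/40; x4: center (-1/2, -1/2), radius 1/8


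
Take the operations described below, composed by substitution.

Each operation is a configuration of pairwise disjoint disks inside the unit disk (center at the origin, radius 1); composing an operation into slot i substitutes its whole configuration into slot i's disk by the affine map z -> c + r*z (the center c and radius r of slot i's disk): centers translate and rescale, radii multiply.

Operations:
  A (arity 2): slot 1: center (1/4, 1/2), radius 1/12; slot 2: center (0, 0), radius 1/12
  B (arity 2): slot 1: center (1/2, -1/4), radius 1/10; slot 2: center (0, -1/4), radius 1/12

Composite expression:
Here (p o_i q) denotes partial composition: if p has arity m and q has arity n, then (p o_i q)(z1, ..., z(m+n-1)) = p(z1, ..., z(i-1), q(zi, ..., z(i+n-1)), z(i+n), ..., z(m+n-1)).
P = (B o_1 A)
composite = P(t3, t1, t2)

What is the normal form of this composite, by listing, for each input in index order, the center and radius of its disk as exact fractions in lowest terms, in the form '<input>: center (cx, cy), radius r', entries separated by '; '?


t1: center (1/2, -1/4), radius 1/120; t2: center (0, -1/4), radius 1/12; t3: center (21/40, -1/5), radius 1/120


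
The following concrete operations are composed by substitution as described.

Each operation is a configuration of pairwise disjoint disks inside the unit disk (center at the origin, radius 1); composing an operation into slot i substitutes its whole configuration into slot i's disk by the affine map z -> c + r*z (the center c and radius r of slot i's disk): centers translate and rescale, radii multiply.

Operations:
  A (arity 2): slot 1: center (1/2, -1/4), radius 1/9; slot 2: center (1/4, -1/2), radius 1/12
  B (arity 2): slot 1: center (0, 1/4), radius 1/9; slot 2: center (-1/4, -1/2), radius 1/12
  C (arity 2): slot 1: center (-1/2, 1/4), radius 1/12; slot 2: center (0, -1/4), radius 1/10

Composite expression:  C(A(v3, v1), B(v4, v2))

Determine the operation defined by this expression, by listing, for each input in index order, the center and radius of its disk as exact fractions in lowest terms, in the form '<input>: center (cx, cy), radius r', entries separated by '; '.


Affine substitution under C: radii multiply and v-centers shift.
v3: after 2 affine steps, its disk has center (-11/24, 11/48), radius 1/108
v1: after 2 affine steps, its disk has center (-23/48, 5/24), radius 1/144
v4: after 2 affine steps, its disk has center (0, -9/40), radius 1/90
v2: after 2 affine steps, its disk has center (-1/40, -3/10), radius 1/120

v1: center (-23/48, 5/24), radius 1/144; v2: center (-1/40, -3/10), radius 1/120; v3: center (-11/24, 11/48), radius 1/108; v4: center (0, -9/40), radius 1/90


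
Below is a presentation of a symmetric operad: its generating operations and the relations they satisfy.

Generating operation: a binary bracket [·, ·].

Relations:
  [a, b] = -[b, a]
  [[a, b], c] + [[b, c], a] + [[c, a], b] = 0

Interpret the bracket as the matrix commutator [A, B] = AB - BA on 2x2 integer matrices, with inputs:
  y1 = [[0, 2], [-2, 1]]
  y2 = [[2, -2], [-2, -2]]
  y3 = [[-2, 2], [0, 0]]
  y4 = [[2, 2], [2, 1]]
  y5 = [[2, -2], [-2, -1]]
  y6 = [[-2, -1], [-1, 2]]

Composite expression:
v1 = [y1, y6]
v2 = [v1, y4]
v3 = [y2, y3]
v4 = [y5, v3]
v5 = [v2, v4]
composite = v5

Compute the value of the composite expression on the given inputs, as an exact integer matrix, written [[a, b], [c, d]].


[y1, y6] = [[-4, 9], [7, 4]]
[[y1, y6], y4] = [[4, -25], [23, -4]]
[y2, y3] = [[4, 4], [4, -4]]
[y5, [y2, y3]] = [[0, 28], [-28, 0]]
[[[y1, y6], y4], [y5, [y2, y3]]] = [[56, 224], [224, -56]]

[[56, 224], [224, -56]]


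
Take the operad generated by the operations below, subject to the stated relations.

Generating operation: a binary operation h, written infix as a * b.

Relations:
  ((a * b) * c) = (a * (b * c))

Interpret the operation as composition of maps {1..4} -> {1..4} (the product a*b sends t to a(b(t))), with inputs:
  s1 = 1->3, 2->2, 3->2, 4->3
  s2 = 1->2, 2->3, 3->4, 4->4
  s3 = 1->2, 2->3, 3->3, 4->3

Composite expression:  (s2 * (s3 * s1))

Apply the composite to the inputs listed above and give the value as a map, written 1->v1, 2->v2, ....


1->4, 2->4, 3->4, 4->4

(s3 * s1) = 1->3, 2->3, 3->3, 4->3
(s2 * (s3 * s1)) = 1->4, 2->4, 3->4, 4->4


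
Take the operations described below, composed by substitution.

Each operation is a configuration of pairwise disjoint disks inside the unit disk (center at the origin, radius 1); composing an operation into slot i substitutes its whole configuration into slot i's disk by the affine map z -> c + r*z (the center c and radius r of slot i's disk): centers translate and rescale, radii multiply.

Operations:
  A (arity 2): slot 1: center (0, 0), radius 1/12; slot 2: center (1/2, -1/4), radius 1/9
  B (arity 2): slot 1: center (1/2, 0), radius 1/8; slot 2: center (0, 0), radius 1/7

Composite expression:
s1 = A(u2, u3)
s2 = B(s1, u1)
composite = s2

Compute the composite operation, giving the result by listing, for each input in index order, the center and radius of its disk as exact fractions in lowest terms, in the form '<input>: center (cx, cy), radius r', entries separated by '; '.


Below B, radii multiply path by path; the u-disk centers shift.
input u2: composing its 2 substitution steps yields center (1/2, 0), radius 1/96
input u3: composing its 2 substitution steps yields center (9/16, -1/32), radius 1/72
input u1: composing its 1 substitution step yields center (0, 0), radius 1/7

u1: center (0, 0), radius 1/7; u2: center (1/2, 0), radius 1/96; u3: center (9/16, -1/32), radius 1/72


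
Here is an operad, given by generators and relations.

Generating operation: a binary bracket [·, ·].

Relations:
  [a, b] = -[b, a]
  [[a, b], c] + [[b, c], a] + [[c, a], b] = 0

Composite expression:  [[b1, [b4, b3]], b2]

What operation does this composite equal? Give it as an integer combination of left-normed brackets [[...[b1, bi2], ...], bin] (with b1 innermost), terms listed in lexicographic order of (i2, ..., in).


In the tensor algebra, words opening b1 carry the b1-anchored form.
Composite bracket: [[b1, [b4, b3]], b2]
Full expansion: 8 signed words from ab - ba (2^3 = 8).
Only words starting with b1 matter:
  word b1b3b4b2 has sign -1, contributing -[[[b1, b3], b4], b2]
  word b1b4b3b2 has sign +1, contributing +[[[b1, b4], b3], b2]

-[[[b1, b3], b4], b2] + [[[b1, b4], b3], b2]


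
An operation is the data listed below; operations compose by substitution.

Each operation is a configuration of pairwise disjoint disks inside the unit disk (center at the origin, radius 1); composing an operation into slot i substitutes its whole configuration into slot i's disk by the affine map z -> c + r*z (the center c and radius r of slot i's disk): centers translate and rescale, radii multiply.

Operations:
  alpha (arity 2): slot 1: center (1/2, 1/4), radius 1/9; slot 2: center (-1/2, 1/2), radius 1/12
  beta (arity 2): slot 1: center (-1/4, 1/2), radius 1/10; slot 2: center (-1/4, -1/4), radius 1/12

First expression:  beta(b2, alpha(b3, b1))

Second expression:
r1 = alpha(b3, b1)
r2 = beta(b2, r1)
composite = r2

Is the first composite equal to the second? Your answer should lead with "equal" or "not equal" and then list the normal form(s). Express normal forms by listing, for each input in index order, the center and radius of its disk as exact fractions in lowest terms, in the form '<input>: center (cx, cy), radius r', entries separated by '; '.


Reducing the first expression gives b1: center (-7/24, -5/24), radius 1/144; b2: center (-1/4, 1/2), radius 1/10; b3: center (-5/24, -11/48), radius 1/108
Reducing the second expression gives b1: center (-7/24, -5/24), radius 1/144; b2: center (-1/4, 1/2), radius 1/10; b3: center (-5/24, -11/48), radius 1/108
The forms coincide; equal.

equal; both compose to b1: center (-7/24, -5/24), radius 1/144; b2: center (-1/4, 1/2), radius 1/10; b3: center (-5/24, -11/48), radius 1/108


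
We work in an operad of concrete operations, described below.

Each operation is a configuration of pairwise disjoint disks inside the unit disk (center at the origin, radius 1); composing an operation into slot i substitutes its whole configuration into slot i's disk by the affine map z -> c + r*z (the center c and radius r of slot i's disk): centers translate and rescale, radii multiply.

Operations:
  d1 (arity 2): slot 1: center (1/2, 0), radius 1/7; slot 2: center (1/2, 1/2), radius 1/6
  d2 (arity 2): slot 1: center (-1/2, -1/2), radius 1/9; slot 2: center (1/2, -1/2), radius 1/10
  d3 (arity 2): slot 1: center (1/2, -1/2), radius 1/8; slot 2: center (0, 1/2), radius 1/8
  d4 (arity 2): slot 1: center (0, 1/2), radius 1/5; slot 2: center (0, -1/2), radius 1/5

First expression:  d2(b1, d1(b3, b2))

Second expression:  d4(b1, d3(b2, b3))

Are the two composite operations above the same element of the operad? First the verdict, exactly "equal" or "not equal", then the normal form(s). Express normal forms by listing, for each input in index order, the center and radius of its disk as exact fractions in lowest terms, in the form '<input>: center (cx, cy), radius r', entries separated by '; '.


In normal form, the first expression is b1: center (-1/2, -1/2), radius 1/9; b2: center (11/20, -9/20), radius 1/60; b3: center (11/20, -1/2), radius 1/70
In normal form, the second expression is b1: center (0, 1/2), radius 1/5; b2: center (1/10, -3/5), radius 1/40; b3: center (0, -2/5), radius 1/40
They disagree, so not equal.

not equal — first b1: center (-1/2, -1/2), radius 1/9; b2: center (11/20, -9/20), radius 1/60; b3: center (11/20, -1/2), radius 1/70, second b1: center (0, 1/2), radius 1/5; b2: center (1/10, -3/5), radius 1/40; b3: center (0, -2/5), radius 1/40


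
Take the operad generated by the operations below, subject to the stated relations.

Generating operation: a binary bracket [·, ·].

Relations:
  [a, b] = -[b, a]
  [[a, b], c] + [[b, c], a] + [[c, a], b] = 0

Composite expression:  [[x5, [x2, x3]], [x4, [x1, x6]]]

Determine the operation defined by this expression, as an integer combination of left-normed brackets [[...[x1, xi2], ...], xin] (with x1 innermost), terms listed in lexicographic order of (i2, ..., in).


-[[[[[x1, x6], x4], x2], x3], x5] + [[[[[x1, x6], x4], x3], x2], x5] + [[[[[x1, x6], x4], x5], x2], x3] - [[[[[x1, x6], x4], x5], x3], x2]

Skip Jacobi rewriting: expand, keep x1-initial words, read off terms.
Composite bracket: [[x5, [x2, x3]], [x4, [x1, x6]]]
Full expansion: 32 signed words from ab - ba (2^5 = 32).
Keep just the words that open with x1:
  from x1x6x4x2x3x5, sign -1: term -[[[[[x1, x6], x4], x2], x3], x5]
  from x1x6x4x3x2x5, sign +1: term +[[[[[x1, x6], x4], x3], x2], x5]
  from x1x6x4x5x2x3, sign +1: term +[[[[[x1, x6], x4], x5], x2], x3]
  from x1x6x4x5x3x2, sign -1: term -[[[[[x1, x6], x4], x5], x3], x2]


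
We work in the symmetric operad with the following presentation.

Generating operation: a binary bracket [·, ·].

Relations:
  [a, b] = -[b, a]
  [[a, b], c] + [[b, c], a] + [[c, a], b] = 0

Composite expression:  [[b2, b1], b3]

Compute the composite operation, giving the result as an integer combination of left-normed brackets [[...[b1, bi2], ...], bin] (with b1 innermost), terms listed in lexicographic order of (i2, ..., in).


-[[b1, b2], b3]

A multilinear Lie element is pinned by b1-initial words (b1 innermost).
Composite bracket: [[b2, b1], b3]
Full expansion: 4 signed words from ab - ba (2^2 = 4).
Words beginning with b1 determine it all:
  word b1b2b3 has sign -1, contributing -[[b1, b2], b3]


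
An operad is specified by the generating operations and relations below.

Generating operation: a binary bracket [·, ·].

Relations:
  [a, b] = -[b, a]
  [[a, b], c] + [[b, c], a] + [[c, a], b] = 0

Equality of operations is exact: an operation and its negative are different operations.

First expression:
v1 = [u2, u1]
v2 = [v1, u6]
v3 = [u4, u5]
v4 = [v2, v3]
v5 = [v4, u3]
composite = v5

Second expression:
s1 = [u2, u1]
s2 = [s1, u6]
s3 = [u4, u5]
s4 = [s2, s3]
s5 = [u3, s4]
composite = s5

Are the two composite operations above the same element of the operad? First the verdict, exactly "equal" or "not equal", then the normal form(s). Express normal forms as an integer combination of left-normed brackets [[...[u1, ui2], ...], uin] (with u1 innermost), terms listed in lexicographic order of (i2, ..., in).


not equal; the first gives -[[[[[u1, u2], u6], u4], u5], u3] + [[[[[u1, u2], u6], u5], u4], u3] and the second [[[[[u1, u2], u6], u4], u5], u3] - [[[[[u1, u2], u6], u5], u4], u3]

Normal form of the first expression: -[[[[[u1, u2], u6], u4], u5], u3] + [[[[[u1, u2], u6], u5], u4], u3]
Normal form of the second expression: [[[[[u1, u2], u6], u4], u5], u3] - [[[[[u1, u2], u6], u5], u4], u3]
The normal forms differ: not equal.


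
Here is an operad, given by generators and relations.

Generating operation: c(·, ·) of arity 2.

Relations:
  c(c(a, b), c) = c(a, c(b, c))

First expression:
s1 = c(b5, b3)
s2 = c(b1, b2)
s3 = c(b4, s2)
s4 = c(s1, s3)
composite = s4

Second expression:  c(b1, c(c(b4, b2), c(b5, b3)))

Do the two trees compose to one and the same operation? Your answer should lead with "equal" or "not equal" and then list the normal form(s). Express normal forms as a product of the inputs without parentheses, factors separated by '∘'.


not equal: they reduce to b5 ∘ b3 ∘ b4 ∘ b1 ∘ b2 and b1 ∘ b4 ∘ b2 ∘ b5 ∘ b3

The first composite normalizes to b5 ∘ b3 ∘ b4 ∘ b1 ∘ b2
The second composite normalizes to b1 ∘ b4 ∘ b2 ∘ b5 ∘ b3
The normal forms differ: not equal.


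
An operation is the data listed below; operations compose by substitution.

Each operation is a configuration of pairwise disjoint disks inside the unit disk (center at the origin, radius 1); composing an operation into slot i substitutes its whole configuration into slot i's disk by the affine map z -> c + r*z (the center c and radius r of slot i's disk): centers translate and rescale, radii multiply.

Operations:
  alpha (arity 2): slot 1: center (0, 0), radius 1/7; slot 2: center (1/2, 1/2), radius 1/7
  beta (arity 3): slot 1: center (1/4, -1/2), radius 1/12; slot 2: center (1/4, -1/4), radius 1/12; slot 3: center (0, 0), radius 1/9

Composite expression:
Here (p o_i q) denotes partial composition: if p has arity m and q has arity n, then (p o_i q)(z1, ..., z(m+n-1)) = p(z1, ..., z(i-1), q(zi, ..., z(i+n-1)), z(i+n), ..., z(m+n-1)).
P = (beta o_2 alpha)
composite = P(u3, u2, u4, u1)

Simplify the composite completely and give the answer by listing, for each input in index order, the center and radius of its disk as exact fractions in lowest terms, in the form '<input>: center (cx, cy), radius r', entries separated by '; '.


u1: center (0, 0), radius 1/9; u2: center (1/4, -1/4), radius 1/84; u3: center (1/4, -1/2), radius 1/12; u4: center (7/24, -5/24), radius 1/84

Each u-disk chains the slot maps above it in beta; radii multiply.
u3: after 1 affine step, its disk has center (1/4, -1/2), radius 1/12
u2: after 2 affine steps, its disk has center (1/4, -1/4), radius 1/84
u4: after 2 affine steps, its disk has center (7/24, -5/24), radius 1/84
u1: after 1 affine step, its disk has center (0, 0), radius 1/9


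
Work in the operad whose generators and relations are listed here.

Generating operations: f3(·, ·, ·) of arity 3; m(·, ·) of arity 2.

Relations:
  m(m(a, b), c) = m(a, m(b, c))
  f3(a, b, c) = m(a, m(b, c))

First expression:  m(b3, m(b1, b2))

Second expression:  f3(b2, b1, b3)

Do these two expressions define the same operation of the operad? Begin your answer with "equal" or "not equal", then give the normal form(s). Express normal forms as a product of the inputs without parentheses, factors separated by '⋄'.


not equal; first: b3 ⋄ b1 ⋄ b2; second: b2 ⋄ b1 ⋄ b3

Reducing the first expression gives b3 ⋄ b1 ⋄ b2
Reducing the second expression gives b2 ⋄ b1 ⋄ b3
The forms do not match — not equal.


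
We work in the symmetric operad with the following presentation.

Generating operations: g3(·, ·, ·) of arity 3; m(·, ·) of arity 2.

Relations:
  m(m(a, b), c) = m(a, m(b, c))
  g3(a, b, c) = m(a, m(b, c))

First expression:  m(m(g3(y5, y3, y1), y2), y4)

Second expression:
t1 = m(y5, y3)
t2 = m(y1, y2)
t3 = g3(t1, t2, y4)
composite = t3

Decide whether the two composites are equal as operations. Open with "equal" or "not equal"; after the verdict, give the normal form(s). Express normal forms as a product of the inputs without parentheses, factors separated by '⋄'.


The first expression, normalized: y5 ⋄ y3 ⋄ y1 ⋄ y2 ⋄ y4
The second expression, normalized: y5 ⋄ y3 ⋄ y1 ⋄ y2 ⋄ y4
The normal forms match — equal.

equal; both compose to y5 ⋄ y3 ⋄ y1 ⋄ y2 ⋄ y4


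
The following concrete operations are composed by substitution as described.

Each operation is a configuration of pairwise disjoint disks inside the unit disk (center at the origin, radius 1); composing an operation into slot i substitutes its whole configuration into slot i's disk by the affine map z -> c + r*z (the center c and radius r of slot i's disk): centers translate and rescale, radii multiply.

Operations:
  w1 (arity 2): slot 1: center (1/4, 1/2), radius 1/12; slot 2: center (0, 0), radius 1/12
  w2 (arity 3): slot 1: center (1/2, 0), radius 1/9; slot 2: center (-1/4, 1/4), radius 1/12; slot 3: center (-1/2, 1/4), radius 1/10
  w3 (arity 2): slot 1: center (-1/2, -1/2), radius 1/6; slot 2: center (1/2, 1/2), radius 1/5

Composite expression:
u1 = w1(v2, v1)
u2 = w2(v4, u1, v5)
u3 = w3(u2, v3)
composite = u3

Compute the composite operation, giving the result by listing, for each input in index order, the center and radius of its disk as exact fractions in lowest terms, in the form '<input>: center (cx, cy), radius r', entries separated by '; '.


Nesting under w3 composes maps z -> c + r*z down each v-path.
input v4: applying the 2 nested substitutions gives center (-5/12, -1/2), radius 1/54
input v2: applying the 3 nested substitutions gives center (-155/288, -65/144), radius 1/864
input v1: applying the 3 nested substitutions gives center (-13/24, -11/24), radius 1/864
input v5: applying the 2 nested substitutions gives center (-7/12, -11/24), radius 1/60
input v3: applying the 1 nested substitution gives center (1/2, 1/2), radius 1/5

v1: center (-13/24, -11/24), radius 1/864; v2: center (-155/288, -65/144), radius 1/864; v3: center (1/2, 1/2), radius 1/5; v4: center (-5/12, -1/2), radius 1/54; v5: center (-7/12, -11/24), radius 1/60


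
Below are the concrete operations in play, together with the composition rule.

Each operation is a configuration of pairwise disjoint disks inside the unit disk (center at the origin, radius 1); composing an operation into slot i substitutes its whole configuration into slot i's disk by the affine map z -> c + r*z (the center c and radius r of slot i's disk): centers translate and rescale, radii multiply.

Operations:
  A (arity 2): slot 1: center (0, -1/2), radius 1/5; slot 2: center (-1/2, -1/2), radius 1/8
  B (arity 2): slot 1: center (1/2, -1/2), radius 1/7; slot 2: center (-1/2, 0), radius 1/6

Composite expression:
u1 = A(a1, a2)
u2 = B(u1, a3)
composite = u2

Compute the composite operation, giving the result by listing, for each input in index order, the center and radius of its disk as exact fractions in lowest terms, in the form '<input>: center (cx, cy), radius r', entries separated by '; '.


a1: center (1/2, -4/7), radius 1/35; a2: center (3/7, -4/7), radius 1/56; a3: center (-1/2, 0), radius 1/6

Follow each a-input down from B: c' goes to c + r*c', radius to r*r'.
input a1: applying the 2 nested substitutions gives center (1/2, -4/7), radius 1/35
input a2: applying the 2 nested substitutions gives center (3/7, -4/7), radius 1/56
input a3: applying the 1 nested substitution gives center (-1/2, 0), radius 1/6


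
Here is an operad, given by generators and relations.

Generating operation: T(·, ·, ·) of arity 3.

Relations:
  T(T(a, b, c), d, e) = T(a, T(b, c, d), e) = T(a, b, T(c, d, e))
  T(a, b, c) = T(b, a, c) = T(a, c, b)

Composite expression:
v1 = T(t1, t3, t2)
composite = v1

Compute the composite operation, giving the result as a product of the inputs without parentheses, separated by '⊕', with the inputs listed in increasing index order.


t1 ⊕ t2 ⊕ t3

Key point: T commutes, so take the t-inputs in any fixed order.
T(t1, t3, t2) collapses to t1 ⊕ t3 ⊕ t2
the factors in increasing index order: t1 ⊕ t2 ⊕ t3


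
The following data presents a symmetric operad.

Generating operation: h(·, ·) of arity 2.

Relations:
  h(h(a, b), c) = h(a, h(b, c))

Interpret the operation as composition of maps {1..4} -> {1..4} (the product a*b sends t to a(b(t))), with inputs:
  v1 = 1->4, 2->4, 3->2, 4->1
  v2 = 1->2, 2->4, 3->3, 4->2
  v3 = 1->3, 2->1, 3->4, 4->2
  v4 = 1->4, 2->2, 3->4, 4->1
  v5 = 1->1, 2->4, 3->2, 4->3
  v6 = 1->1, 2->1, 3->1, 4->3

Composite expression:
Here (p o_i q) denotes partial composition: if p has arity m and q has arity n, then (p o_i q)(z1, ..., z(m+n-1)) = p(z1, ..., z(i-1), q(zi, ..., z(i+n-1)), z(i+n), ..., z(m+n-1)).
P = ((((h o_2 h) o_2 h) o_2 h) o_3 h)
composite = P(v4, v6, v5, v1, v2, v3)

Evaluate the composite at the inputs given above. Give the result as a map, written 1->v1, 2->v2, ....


1->4, 2->4, 3->4, 4->4
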